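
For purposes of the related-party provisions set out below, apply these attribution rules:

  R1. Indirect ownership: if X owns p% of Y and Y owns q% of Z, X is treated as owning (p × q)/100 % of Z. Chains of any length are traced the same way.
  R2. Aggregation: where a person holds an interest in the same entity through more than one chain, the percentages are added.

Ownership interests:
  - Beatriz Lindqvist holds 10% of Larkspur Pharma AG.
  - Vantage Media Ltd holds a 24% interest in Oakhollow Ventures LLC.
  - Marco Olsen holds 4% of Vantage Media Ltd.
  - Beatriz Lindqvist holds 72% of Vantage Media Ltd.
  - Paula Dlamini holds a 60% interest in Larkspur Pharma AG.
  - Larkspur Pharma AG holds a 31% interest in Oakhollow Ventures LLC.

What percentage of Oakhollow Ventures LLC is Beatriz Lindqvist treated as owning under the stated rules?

20.38%

Chain via Larkspur Pharma AG (R1): 10% × 31% = 3.1% of Oakhollow Ventures LLC.
Chain via Vantage Media Ltd (R1): 72% × 24% = 17.28% of Oakhollow Ventures LLC.
Aggregating (R2): 3.1% + 17.28% = 20.38%.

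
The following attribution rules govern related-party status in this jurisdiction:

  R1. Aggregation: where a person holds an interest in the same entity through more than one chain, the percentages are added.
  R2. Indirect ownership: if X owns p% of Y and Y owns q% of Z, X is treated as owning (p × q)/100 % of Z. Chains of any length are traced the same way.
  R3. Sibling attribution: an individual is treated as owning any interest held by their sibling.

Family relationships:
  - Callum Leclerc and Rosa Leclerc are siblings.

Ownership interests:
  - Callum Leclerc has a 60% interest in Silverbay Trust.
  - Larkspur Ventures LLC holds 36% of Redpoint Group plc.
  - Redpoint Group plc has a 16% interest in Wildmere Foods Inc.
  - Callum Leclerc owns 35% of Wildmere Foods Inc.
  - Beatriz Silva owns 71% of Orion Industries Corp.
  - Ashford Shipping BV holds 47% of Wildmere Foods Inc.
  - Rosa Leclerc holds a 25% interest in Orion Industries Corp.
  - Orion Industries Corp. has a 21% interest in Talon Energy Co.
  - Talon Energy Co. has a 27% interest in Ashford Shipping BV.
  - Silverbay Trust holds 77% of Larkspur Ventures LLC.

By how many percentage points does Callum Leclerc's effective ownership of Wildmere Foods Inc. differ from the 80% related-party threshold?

41.672655

By sibling attribution (R3), Callum Leclerc is treated as owning Rosa Leclerc's 25% interest in Orion Industries Corp.
Chain via Silverbay Trust → Larkspur Ventures LLC → Redpoint Group plc (R2): 60% × 77% × 36% × 16% = 2.66112% of Wildmere Foods Inc.
Direct interest in Wildmere Foods Inc: 35%.
Chain via Orion Industries Corp. → Talon Energy Co. → Ashford Shipping BV (R2): 25% × 21% × 27% × 47% = 0.666225% of Wildmere Foods Inc.
Aggregating (R1): 2.66112% + 35% + 0.666225% = 38.327345%.
38.327345% falls short of the 80% threshold by 41.672655 percentage points.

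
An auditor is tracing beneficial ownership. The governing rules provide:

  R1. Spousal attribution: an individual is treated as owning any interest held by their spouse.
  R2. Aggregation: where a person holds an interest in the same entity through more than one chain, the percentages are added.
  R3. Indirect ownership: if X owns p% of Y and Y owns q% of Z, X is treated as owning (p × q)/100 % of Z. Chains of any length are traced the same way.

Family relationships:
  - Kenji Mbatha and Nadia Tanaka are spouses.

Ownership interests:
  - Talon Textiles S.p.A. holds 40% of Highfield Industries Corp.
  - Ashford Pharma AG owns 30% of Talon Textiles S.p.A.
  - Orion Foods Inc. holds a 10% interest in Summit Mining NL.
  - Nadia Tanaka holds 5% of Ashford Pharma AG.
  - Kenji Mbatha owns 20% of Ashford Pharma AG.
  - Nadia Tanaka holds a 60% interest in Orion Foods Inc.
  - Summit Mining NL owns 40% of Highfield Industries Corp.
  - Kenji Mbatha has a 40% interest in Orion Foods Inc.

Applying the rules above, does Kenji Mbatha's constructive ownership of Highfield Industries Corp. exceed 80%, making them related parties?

By spousal attribution (R1), Kenji Mbatha is treated as also owning Nadia Tanaka's interest in Ashford Pharma AG, giving 20% + 5% = 25%.
By spousal attribution (R1), Kenji Mbatha is treated as also owning Nadia Tanaka's interest in Orion Foods Inc, giving 40% + 60% = 100%.
Chain via Ashford Pharma AG → Talon Textiles S.p.A. (R3): 25% × 30% × 40% = 3% of Highfield Industries Corp.
Chain via Orion Foods Inc. → Summit Mining NL (R3): 100% × 10% × 40% = 4% of Highfield Industries Corp.
Aggregating (R2): 3% + 4% = 7%.
7% does not exceed the 80% threshold, so Kenji is not a related party to Highfield Industries Corp.

No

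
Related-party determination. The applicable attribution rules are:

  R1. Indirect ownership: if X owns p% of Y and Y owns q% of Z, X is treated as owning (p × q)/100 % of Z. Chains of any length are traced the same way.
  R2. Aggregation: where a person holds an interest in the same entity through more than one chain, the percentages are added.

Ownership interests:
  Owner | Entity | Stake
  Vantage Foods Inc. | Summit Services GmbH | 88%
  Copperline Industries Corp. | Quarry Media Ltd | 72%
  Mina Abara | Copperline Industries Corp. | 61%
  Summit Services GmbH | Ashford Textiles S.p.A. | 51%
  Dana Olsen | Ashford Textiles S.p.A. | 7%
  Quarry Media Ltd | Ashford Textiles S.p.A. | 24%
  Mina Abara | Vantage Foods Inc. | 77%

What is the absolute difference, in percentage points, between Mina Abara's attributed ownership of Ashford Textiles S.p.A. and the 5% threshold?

Chain via Copperline Industries Corp. → Quarry Media Ltd (R1): 61% × 72% × 24% = 10.5408% of Ashford Textiles S.p.A.
Chain via Vantage Foods Inc. → Summit Services GmbH (R1): 77% × 88% × 51% = 34.5576% of Ashford Textiles S.p.A.
Aggregating (R2): 10.5408% + 34.5576% = 45.0984%.
45.0984% exceeds the 5% threshold by 40.0984 percentage points.

40.0984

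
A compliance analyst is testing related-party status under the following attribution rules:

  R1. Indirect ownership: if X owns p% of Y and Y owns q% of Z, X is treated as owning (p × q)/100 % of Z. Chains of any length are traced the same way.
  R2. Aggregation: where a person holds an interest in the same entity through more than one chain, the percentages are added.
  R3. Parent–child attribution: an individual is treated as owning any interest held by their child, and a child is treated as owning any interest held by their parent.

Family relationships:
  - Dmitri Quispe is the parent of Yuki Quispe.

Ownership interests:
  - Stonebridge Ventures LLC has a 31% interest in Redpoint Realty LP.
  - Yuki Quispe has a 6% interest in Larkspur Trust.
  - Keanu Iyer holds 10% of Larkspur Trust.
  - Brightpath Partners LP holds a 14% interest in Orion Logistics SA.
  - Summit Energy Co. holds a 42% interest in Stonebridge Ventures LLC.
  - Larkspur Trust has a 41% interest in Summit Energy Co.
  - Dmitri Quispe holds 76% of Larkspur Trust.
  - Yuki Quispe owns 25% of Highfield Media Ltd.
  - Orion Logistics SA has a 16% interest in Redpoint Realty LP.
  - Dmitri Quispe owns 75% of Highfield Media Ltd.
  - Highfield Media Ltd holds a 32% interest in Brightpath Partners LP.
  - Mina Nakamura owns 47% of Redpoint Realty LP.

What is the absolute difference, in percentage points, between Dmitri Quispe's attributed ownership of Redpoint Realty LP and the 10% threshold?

4.905876

By parent–child attribution (R3), Dmitri Quispe is treated as also owning Yuki Quispe's interest in Highfield Media Ltd, giving 75% + 25% = 100%.
By parent–child attribution (R3), Dmitri Quispe is treated as also owning Yuki Quispe's interest in Larkspur Trust, giving 76% + 6% = 82%.
Chain via Highfield Media Ltd → Brightpath Partners LP → Orion Logistics SA (R1): 100% × 32% × 14% × 16% = 0.7168% of Redpoint Realty LP.
Chain via Larkspur Trust → Summit Energy Co. → Stonebridge Ventures LLC (R1): 82% × 41% × 42% × 31% = 4.377324% of Redpoint Realty LP.
Aggregating (R2): 0.7168% + 4.377324% = 5.094124%.
5.094124% falls short of the 10% threshold by 4.905876 percentage points.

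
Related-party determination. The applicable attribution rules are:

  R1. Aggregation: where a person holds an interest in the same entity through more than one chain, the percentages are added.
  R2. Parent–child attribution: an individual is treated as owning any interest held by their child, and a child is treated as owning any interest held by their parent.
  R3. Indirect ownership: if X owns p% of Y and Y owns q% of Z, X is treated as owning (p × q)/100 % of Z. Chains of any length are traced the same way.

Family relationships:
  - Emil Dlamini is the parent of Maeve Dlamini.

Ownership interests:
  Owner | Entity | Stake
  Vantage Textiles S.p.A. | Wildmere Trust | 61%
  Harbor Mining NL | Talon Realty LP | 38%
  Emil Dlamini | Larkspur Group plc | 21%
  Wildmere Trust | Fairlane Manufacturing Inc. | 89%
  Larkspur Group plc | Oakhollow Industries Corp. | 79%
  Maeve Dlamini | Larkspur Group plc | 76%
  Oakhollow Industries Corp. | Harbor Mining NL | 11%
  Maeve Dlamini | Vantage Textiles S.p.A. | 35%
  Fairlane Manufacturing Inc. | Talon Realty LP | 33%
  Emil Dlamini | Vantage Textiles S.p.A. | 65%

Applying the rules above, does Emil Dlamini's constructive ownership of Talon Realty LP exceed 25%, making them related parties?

No

By parent–child attribution (R2), Emil Dlamini is treated as also owning Maeve Dlamini's interest in Vantage Textiles S.p.A, giving 65% + 35% = 100%.
By parent–child attribution (R2), Emil Dlamini is treated as also owning Maeve Dlamini's interest in Larkspur Group plc, giving 21% + 76% = 97%.
Chain via Vantage Textiles S.p.A. → Wildmere Trust → Fairlane Manufacturing Inc. (R3): 100% × 61% × 89% × 33% = 17.9157% of Talon Realty LP.
Chain via Larkspur Group plc → Oakhollow Industries Corp. → Harbor Mining NL (R3): 97% × 79% × 11% × 38% = 3.203134% of Talon Realty LP.
Aggregating (R1): 17.9157% + 3.203134% = 21.118834%.
21.118834% does not exceed the 25% threshold, so Emil is not a related party to Talon Realty LP.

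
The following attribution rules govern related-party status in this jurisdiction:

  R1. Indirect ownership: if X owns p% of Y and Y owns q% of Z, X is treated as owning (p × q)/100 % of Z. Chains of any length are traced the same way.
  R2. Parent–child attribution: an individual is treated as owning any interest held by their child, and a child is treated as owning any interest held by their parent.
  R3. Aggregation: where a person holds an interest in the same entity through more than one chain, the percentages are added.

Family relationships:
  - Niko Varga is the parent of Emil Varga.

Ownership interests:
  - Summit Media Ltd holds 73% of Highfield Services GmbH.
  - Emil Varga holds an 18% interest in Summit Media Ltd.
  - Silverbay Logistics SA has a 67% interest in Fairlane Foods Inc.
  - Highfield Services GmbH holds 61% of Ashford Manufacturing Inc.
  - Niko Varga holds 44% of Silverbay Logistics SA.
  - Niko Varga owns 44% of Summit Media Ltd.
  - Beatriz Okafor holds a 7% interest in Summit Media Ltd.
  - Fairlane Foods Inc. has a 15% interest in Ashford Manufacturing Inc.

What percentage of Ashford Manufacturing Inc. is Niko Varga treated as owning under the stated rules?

32.0306%

By parent–child attribution (R2), Niko Varga is treated as also owning Emil Varga's interest in Summit Media Ltd, giving 44% + 18% = 62%.
Chain via Summit Media Ltd → Highfield Services GmbH (R1): 62% × 73% × 61% = 27.6086% of Ashford Manufacturing Inc.
Chain via Silverbay Logistics SA → Fairlane Foods Inc. (R1): 44% × 67% × 15% = 4.422% of Ashford Manufacturing Inc.
Aggregating (R3): 27.6086% + 4.422% = 32.0306%.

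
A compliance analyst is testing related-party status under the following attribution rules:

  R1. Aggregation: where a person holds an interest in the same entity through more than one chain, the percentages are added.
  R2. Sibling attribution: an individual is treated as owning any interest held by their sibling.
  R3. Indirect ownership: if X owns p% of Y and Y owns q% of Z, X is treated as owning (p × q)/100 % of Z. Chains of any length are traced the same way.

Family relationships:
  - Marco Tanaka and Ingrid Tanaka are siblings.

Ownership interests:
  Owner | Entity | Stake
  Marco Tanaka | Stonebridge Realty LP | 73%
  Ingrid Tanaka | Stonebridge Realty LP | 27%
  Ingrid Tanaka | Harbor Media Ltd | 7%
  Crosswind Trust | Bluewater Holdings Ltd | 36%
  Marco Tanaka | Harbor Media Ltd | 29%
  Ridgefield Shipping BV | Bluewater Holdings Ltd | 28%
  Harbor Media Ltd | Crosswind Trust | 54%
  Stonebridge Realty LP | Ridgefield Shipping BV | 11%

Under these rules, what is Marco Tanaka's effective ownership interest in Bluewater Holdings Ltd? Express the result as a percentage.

10.0784%

By sibling attribution (R2), Marco Tanaka is treated as also owning Ingrid Tanaka's interest in Stonebridge Realty LP, giving 73% + 27% = 100%.
By sibling attribution (R2), Marco Tanaka is treated as also owning Ingrid Tanaka's interest in Harbor Media Ltd, giving 29% + 7% = 36%.
Chain via Stonebridge Realty LP → Ridgefield Shipping BV (R3): 100% × 11% × 28% = 3.08% of Bluewater Holdings Ltd.
Chain via Harbor Media Ltd → Crosswind Trust (R3): 36% × 54% × 36% = 6.9984% of Bluewater Holdings Ltd.
Aggregating (R1): 3.08% + 6.9984% = 10.0784%.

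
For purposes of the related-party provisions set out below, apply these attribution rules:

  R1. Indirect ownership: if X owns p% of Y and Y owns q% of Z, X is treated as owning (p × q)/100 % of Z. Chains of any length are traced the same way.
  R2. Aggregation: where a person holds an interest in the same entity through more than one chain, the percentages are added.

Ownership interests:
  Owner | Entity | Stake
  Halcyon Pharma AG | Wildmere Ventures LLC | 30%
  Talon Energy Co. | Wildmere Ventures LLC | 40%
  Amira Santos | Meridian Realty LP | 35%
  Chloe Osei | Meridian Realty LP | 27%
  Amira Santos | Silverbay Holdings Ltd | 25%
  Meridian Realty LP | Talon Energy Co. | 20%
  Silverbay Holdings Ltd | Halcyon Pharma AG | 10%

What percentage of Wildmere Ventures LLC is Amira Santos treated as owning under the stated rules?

3.55%

Chain via Meridian Realty LP → Talon Energy Co. (R1): 35% × 20% × 40% = 2.8% of Wildmere Ventures LLC.
Chain via Silverbay Holdings Ltd → Halcyon Pharma AG (R1): 25% × 10% × 30% = 0.75% of Wildmere Ventures LLC.
Aggregating (R2): 2.8% + 0.75% = 3.55%.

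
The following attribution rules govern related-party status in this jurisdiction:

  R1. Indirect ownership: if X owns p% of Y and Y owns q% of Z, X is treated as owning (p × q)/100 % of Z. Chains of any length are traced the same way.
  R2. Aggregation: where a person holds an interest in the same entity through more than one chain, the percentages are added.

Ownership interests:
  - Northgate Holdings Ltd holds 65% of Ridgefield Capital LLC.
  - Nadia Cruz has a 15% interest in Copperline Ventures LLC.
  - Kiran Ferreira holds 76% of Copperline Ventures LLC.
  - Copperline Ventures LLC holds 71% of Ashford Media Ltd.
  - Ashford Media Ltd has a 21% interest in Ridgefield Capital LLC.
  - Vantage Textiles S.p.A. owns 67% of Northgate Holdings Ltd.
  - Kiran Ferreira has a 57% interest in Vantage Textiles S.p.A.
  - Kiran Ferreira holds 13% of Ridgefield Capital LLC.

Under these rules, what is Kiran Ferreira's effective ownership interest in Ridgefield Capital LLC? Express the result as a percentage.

49.1551%

Chain via Vantage Textiles S.p.A. → Northgate Holdings Ltd (R1): 57% × 67% × 65% = 24.8235% of Ridgefield Capital LLC.
Chain via Copperline Ventures LLC → Ashford Media Ltd (R1): 76% × 71% × 21% = 11.3316% of Ridgefield Capital LLC.
Direct interest in Ridgefield Capital LLC: 13%.
Aggregating (R2): 24.8235% + 11.3316% + 13% = 49.1551%.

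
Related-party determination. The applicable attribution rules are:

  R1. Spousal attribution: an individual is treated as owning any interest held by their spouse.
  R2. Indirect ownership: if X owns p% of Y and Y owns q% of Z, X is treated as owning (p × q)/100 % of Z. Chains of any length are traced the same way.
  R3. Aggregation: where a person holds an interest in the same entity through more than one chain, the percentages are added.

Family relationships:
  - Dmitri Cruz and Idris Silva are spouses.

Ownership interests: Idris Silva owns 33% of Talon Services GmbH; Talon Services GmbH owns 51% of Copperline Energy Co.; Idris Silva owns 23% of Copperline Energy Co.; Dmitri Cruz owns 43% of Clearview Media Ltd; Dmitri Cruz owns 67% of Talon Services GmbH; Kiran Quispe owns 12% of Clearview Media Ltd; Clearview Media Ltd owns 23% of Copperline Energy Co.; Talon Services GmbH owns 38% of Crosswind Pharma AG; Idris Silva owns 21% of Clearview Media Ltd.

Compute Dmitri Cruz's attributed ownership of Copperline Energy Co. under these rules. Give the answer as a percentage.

88.72%

By spousal attribution (R1), Dmitri Cruz is treated as also owning Idris Silva's interest in Clearview Media Ltd, giving 43% + 21% = 64%.
By spousal attribution (R1), Dmitri Cruz is treated as also owning Idris Silva's interest in Talon Services GmbH, giving 67% + 33% = 100%.
By spousal attribution (R1), Dmitri Cruz is treated as owning Idris Silva's 23% interest in Copperline Energy Co.
Chain via Clearview Media Ltd (R2): 64% × 23% = 14.72% of Copperline Energy Co.
Chain via Talon Services GmbH (R2): 100% × 51% = 51% of Copperline Energy Co.
Direct interest in Copperline Energy Co: 23%.
Aggregating (R3): 14.72% + 51% + 23% = 88.72%.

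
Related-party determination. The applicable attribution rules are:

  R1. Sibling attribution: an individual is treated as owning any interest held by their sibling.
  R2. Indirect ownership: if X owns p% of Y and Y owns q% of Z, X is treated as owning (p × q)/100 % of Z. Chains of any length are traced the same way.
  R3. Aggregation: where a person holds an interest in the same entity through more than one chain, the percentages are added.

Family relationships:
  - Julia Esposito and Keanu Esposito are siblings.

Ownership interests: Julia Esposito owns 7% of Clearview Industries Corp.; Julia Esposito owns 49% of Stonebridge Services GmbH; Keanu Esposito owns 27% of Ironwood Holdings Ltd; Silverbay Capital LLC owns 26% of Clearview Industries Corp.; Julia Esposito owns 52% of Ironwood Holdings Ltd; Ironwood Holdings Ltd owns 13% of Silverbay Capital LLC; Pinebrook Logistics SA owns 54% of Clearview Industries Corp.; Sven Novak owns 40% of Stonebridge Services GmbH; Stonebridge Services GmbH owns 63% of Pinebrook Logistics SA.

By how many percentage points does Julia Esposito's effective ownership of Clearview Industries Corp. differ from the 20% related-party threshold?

By sibling attribution (R1), Julia Esposito is treated as also owning Keanu Esposito's interest in Ironwood Holdings Ltd, giving 52% + 27% = 79%.
Chain via Ironwood Holdings Ltd → Silverbay Capital LLC (R2): 79% × 13% × 26% = 2.6702% of Clearview Industries Corp.
Chain via Stonebridge Services GmbH → Pinebrook Logistics SA (R2): 49% × 63% × 54% = 16.6698% of Clearview Industries Corp.
Direct interest in Clearview Industries Corp: 7%.
Aggregating (R3): 2.6702% + 16.6698% + 7% = 26.34%.
26.34% exceeds the 20% threshold by 6.34 percentage points.

6.34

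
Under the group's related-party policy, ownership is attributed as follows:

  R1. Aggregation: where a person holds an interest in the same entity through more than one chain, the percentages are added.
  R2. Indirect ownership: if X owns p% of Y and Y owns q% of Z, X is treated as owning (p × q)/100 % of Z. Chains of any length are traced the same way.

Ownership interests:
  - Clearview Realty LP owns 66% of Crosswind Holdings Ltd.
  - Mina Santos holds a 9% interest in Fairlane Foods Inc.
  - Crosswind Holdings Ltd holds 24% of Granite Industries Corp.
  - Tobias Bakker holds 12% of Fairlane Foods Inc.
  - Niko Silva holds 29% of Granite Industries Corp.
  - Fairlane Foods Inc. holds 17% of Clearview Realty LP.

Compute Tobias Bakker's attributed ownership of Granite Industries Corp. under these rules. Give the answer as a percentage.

0.323136%

Chain via Fairlane Foods Inc. → Clearview Realty LP → Crosswind Holdings Ltd (R2): 12% × 17% × 66% × 24% = 0.323136% of Granite Industries Corp.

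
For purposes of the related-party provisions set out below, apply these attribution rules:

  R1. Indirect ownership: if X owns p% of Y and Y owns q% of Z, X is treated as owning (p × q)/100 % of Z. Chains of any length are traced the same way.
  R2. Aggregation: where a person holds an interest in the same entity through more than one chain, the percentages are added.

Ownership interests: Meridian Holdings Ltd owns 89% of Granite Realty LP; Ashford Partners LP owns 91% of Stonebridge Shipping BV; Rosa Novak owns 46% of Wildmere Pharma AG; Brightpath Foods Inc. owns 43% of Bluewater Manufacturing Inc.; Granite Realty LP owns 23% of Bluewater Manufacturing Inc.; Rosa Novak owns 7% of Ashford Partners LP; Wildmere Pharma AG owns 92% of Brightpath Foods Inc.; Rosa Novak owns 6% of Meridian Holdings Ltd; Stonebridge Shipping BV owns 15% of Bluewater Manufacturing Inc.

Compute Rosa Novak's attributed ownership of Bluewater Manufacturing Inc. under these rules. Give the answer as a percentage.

20.3813%

Chain via Wildmere Pharma AG → Brightpath Foods Inc. (R1): 46% × 92% × 43% = 18.1976% of Bluewater Manufacturing Inc.
Chain via Ashford Partners LP → Stonebridge Shipping BV (R1): 7% × 91% × 15% = 0.9555% of Bluewater Manufacturing Inc.
Chain via Meridian Holdings Ltd → Granite Realty LP (R1): 6% × 89% × 23% = 1.2282% of Bluewater Manufacturing Inc.
Aggregating (R2): 18.1976% + 0.9555% + 1.2282% = 20.3813%.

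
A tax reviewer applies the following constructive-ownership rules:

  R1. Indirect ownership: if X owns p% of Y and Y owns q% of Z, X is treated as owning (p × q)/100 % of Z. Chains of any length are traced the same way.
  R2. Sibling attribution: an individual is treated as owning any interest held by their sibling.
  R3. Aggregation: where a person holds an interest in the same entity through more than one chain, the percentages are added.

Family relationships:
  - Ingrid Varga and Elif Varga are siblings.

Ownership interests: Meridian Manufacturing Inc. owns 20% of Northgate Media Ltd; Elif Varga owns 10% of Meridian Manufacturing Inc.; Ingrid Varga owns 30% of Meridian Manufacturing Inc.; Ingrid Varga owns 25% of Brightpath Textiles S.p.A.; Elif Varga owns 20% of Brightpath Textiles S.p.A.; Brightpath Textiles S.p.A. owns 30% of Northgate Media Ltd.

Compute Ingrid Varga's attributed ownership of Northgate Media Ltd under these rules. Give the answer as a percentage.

By sibling attribution (R2), Ingrid Varga is treated as also owning Elif Varga's interest in Brightpath Textiles S.p.A, giving 25% + 20% = 45%.
By sibling attribution (R2), Ingrid Varga is treated as also owning Elif Varga's interest in Meridian Manufacturing Inc, giving 30% + 10% = 40%.
Chain via Brightpath Textiles S.p.A. (R1): 45% × 30% = 13.5% of Northgate Media Ltd.
Chain via Meridian Manufacturing Inc. (R1): 40% × 20% = 8% of Northgate Media Ltd.
Aggregating (R3): 13.5% + 8% = 21.5%.

21.5%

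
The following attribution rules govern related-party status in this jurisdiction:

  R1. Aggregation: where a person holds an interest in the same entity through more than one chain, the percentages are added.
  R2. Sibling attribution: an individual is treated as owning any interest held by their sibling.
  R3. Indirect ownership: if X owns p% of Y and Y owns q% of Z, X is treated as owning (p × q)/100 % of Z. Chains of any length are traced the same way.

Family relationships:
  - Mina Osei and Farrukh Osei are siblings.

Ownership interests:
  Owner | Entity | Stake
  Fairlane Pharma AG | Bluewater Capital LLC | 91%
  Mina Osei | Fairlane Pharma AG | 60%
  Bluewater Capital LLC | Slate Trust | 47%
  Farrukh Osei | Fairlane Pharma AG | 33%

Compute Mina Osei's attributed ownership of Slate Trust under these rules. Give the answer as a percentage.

39.7761%

By sibling attribution (R2), Mina Osei is treated as also owning Farrukh Osei's interest in Fairlane Pharma AG, giving 60% + 33% = 93%.
Chain via Fairlane Pharma AG → Bluewater Capital LLC (R3): 93% × 91% × 47% = 39.7761% of Slate Trust.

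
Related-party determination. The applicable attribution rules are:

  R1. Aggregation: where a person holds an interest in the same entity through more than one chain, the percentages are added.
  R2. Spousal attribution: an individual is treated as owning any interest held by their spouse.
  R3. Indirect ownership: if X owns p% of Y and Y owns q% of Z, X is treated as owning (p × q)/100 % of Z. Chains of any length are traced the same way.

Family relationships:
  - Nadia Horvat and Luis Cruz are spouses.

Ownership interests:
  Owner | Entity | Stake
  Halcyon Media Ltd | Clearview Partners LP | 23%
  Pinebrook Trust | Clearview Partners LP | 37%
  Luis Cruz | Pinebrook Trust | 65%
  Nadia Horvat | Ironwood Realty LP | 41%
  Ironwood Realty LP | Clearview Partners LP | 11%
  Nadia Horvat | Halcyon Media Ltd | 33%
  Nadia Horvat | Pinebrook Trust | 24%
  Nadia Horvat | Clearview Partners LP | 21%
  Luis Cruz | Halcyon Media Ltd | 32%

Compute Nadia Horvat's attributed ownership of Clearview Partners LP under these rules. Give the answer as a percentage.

73.39%

By spousal attribution (R2), Nadia Horvat is treated as also owning Luis Cruz's interest in Halcyon Media Ltd, giving 33% + 32% = 65%.
By spousal attribution (R2), Nadia Horvat is treated as also owning Luis Cruz's interest in Pinebrook Trust, giving 24% + 65% = 89%.
Chain via Ironwood Realty LP (R3): 41% × 11% = 4.51% of Clearview Partners LP.
Chain via Halcyon Media Ltd (R3): 65% × 23% = 14.95% of Clearview Partners LP.
Chain via Pinebrook Trust (R3): 89% × 37% = 32.93% of Clearview Partners LP.
Direct interest in Clearview Partners LP: 21%.
Aggregating (R1): 4.51% + 14.95% + 32.93% + 21% = 73.39%.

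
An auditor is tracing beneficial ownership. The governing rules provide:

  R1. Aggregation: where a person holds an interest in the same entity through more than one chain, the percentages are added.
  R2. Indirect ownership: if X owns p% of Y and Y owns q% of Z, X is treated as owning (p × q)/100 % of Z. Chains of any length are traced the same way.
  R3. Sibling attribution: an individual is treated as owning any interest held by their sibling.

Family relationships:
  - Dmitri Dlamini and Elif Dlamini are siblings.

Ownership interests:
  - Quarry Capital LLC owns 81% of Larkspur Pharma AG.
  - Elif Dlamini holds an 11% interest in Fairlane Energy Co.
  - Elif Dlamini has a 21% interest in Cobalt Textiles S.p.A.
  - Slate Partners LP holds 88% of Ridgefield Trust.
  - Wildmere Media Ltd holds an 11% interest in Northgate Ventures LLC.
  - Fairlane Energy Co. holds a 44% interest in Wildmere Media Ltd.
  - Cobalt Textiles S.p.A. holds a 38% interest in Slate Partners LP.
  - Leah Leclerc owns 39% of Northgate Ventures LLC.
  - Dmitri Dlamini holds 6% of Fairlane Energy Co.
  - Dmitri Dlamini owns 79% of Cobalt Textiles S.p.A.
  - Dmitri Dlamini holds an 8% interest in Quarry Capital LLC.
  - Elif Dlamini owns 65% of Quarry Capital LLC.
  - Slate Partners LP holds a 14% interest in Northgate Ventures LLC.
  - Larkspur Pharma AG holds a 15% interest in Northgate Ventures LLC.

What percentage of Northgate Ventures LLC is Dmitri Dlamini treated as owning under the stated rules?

15.0123%

By sibling attribution (R3), Dmitri Dlamini is treated as also owning Elif Dlamini's interest in Cobalt Textiles S.p.A, giving 79% + 21% = 100%.
By sibling attribution (R3), Dmitri Dlamini is treated as also owning Elif Dlamini's interest in Fairlane Energy Co, giving 6% + 11% = 17%.
By sibling attribution (R3), Dmitri Dlamini is treated as also owning Elif Dlamini's interest in Quarry Capital LLC, giving 8% + 65% = 73%.
Chain via Cobalt Textiles S.p.A. → Slate Partners LP (R2): 100% × 38% × 14% = 5.32% of Northgate Ventures LLC.
Chain via Fairlane Energy Co. → Wildmere Media Ltd (R2): 17% × 44% × 11% = 0.8228% of Northgate Ventures LLC.
Chain via Quarry Capital LLC → Larkspur Pharma AG (R2): 73% × 81% × 15% = 8.8695% of Northgate Ventures LLC.
Aggregating (R1): 5.32% + 0.8228% + 8.8695% = 15.0123%.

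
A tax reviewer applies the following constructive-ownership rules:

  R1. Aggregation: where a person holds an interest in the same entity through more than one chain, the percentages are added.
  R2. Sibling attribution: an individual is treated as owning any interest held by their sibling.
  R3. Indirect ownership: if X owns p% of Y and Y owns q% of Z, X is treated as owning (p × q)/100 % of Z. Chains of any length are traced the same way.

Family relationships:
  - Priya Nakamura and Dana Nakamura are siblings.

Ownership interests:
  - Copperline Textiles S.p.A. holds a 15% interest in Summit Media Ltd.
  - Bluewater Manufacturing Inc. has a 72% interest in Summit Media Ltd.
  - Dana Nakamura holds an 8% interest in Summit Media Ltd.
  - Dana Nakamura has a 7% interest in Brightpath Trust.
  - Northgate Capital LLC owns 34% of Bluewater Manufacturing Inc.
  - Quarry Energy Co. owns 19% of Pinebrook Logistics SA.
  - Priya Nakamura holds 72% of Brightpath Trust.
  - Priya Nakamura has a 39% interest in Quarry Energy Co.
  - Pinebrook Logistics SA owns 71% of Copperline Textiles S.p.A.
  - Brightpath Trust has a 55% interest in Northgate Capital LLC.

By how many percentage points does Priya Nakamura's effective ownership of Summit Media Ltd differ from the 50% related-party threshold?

By sibling attribution (R2), Priya Nakamura is treated as also owning Dana Nakamura's interest in Brightpath Trust, giving 72% + 7% = 79%.
By sibling attribution (R2), Priya Nakamura is treated as owning Dana Nakamura's 8% interest in Summit Media Ltd.
Chain via Quarry Energy Co. → Pinebrook Logistics SA → Copperline Textiles S.p.A. (R3): 39% × 19% × 71% × 15% = 0.789165% of Summit Media Ltd.
Chain via Brightpath Trust → Northgate Capital LLC → Bluewater Manufacturing Inc. (R3): 79% × 55% × 34% × 72% = 10.63656% of Summit Media Ltd.
Direct interest in Summit Media Ltd: 8%.
Aggregating (R1): 0.789165% + 10.63656% + 8% = 19.425725%.
19.425725% falls short of the 50% threshold by 30.574275 percentage points.

30.574275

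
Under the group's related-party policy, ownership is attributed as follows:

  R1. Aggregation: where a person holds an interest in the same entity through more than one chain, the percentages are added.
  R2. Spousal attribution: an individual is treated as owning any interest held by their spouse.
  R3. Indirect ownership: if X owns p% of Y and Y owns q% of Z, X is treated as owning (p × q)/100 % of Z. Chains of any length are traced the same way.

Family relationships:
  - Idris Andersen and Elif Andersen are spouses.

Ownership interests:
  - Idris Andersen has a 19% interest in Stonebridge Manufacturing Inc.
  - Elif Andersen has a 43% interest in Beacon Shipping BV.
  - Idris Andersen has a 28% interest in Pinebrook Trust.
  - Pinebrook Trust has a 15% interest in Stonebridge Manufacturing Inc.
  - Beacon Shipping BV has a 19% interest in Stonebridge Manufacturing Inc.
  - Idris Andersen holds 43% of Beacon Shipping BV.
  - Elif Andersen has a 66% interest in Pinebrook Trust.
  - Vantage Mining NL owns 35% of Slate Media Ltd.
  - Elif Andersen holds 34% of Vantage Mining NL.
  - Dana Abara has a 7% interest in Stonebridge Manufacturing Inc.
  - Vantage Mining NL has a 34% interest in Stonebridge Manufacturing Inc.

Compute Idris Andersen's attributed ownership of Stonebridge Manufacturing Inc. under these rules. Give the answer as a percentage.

61%

By spousal attribution (R2), Idris Andersen is treated as also owning Elif Andersen's interest in Pinebrook Trust, giving 28% + 66% = 94%.
By spousal attribution (R2), Idris Andersen is treated as also owning Elif Andersen's interest in Beacon Shipping BV, giving 43% + 43% = 86%.
By spousal attribution (R2), Idris Andersen is treated as owning Elif Andersen's 34% interest in Vantage Mining NL.
Chain via Pinebrook Trust (R3): 94% × 15% = 14.1% of Stonebridge Manufacturing Inc.
Chain via Beacon Shipping BV (R3): 86% × 19% = 16.34% of Stonebridge Manufacturing Inc.
Direct interest in Stonebridge Manufacturing Inc: 19%.
Chain via Vantage Mining NL (R3): 34% × 34% = 11.56% of Stonebridge Manufacturing Inc.
Aggregating (R1): 14.1% + 16.34% + 19% + 11.56% = 61%.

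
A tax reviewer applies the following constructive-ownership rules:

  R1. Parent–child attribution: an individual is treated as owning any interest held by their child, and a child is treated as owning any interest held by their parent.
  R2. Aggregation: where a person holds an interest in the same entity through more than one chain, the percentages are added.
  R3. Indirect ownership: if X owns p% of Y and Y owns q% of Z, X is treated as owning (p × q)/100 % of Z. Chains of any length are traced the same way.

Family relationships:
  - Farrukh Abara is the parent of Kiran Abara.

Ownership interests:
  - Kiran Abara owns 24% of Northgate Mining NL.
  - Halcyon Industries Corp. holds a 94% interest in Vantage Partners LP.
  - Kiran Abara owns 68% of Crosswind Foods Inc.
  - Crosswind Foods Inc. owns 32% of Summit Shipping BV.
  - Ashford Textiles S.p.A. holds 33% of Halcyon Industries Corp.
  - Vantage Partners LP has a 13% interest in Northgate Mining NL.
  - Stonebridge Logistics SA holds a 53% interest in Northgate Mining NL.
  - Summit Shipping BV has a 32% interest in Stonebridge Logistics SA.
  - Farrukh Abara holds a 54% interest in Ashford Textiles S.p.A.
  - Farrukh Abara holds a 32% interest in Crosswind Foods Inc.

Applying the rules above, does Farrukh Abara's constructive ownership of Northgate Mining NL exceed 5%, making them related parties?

By parent–child attribution (R1), Farrukh Abara is treated as also owning Kiran Abara's interest in Crosswind Foods Inc, giving 32% + 68% = 100%.
By parent–child attribution (R1), Farrukh Abara is treated as owning Kiran Abara's 24% interest in Northgate Mining NL.
Chain via Ashford Textiles S.p.A. → Halcyon Industries Corp. → Vantage Partners LP (R3): 54% × 33% × 94% × 13% = 2.177604% of Northgate Mining NL.
Chain via Crosswind Foods Inc. → Summit Shipping BV → Stonebridge Logistics SA (R3): 100% × 32% × 32% × 53% = 5.4272% of Northgate Mining NL.
Direct interest in Northgate Mining NL: 24%.
Aggregating (R2): 2.177604% + 5.4272% + 24% = 31.604804%.
31.604804% exceeds the 5% threshold, so Farrukh is a related party to Northgate Mining NL.

Yes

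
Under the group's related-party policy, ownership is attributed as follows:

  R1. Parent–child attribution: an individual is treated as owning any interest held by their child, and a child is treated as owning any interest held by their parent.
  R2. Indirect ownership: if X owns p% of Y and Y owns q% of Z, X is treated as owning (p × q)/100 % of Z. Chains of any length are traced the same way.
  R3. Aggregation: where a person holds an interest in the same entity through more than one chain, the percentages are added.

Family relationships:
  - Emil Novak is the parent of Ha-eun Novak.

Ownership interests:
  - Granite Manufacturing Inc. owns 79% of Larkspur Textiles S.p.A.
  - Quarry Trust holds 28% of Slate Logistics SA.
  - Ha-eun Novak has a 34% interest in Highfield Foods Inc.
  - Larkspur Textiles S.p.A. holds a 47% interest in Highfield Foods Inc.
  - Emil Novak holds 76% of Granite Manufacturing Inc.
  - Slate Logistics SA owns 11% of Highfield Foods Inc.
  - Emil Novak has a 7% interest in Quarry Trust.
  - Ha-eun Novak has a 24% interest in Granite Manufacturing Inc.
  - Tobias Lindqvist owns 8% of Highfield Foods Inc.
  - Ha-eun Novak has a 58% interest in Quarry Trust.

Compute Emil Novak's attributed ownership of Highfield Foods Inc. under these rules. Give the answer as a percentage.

73.132%

By parent–child attribution (R1), Emil Novak is treated as also owning Ha-eun Novak's interest in Granite Manufacturing Inc, giving 76% + 24% = 100%.
By parent–child attribution (R1), Emil Novak is treated as also owning Ha-eun Novak's interest in Quarry Trust, giving 7% + 58% = 65%.
By parent–child attribution (R1), Emil Novak is treated as owning Ha-eun Novak's 34% interest in Highfield Foods Inc.
Chain via Granite Manufacturing Inc. → Larkspur Textiles S.p.A. (R2): 100% × 79% × 47% = 37.13% of Highfield Foods Inc.
Chain via Quarry Trust → Slate Logistics SA (R2): 65% × 28% × 11% = 2.002% of Highfield Foods Inc.
Direct interest in Highfield Foods Inc: 34%.
Aggregating (R3): 37.13% + 2.002% + 34% = 73.132%.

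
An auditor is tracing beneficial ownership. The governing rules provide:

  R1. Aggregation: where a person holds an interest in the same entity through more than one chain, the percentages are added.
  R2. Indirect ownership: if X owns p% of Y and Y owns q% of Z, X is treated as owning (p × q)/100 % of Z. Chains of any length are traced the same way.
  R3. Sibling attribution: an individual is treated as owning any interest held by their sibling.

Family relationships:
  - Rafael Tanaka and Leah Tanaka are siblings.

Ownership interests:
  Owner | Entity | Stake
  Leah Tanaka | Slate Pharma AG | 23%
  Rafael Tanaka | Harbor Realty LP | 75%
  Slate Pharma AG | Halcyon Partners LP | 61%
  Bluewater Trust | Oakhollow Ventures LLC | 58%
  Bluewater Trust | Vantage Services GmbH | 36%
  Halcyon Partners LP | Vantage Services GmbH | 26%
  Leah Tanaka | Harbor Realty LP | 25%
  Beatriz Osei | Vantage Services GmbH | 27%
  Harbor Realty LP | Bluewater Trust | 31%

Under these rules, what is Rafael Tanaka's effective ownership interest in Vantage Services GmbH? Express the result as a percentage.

14.8078%

By sibling attribution (R3), Rafael Tanaka is treated as also owning Leah Tanaka's interest in Harbor Realty LP, giving 75% + 25% = 100%.
By sibling attribution (R3), Rafael Tanaka is treated as owning Leah Tanaka's 23% interest in Slate Pharma AG.
Chain via Harbor Realty LP → Bluewater Trust (R2): 100% × 31% × 36% = 11.16% of Vantage Services GmbH.
Chain via Slate Pharma AG → Halcyon Partners LP (R2): 23% × 61% × 26% = 3.6478% of Vantage Services GmbH.
Aggregating (R1): 11.16% + 3.6478% = 14.8078%.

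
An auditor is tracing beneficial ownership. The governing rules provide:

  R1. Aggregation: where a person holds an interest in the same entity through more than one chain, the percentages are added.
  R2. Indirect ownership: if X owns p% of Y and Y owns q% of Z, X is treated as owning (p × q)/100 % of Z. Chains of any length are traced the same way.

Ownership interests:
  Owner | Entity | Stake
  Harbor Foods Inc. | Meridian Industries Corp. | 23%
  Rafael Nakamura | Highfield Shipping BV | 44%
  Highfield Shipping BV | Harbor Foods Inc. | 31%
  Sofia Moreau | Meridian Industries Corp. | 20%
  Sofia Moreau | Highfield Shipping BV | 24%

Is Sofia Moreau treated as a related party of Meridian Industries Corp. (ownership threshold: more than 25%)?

Chain via Highfield Shipping BV → Harbor Foods Inc. (R2): 24% × 31% × 23% = 1.7112% of Meridian Industries Corp.
Direct interest in Meridian Industries Corp: 20%.
Aggregating (R1): 1.7112% + 20% = 21.7112%.
21.7112% does not exceed the 25% threshold, so Sofia is not a related party to Meridian Industries Corp.

No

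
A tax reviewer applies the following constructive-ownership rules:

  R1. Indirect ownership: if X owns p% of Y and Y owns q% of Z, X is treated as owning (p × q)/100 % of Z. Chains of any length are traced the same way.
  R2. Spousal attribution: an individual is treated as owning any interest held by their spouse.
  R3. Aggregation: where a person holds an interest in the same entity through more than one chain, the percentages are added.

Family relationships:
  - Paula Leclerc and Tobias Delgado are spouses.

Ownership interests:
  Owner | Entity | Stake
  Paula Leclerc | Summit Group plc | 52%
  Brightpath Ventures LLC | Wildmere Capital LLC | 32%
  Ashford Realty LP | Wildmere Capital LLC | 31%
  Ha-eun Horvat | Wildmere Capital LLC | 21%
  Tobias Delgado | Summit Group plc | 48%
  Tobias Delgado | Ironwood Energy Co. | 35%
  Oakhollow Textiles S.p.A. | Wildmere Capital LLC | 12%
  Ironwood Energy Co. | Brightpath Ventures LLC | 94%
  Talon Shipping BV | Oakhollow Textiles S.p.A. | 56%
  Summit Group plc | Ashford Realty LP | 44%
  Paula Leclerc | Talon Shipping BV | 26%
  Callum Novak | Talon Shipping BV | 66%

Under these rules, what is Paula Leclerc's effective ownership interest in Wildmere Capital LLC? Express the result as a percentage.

25.9152%

By spousal attribution (R2), Paula Leclerc is treated as also owning Tobias Delgado's interest in Summit Group plc, giving 52% + 48% = 100%.
By spousal attribution (R2), Paula Leclerc is treated as owning Tobias Delgado's 35% interest in Ironwood Energy Co.
Chain via Summit Group plc → Ashford Realty LP (R1): 100% × 44% × 31% = 13.64% of Wildmere Capital LLC.
Chain via Talon Shipping BV → Oakhollow Textiles S.p.A. (R1): 26% × 56% × 12% = 1.7472% of Wildmere Capital LLC.
Chain via Ironwood Energy Co. → Brightpath Ventures LLC (R1): 35% × 94% × 32% = 10.528% of Wildmere Capital LLC.
Aggregating (R3): 13.64% + 1.7472% + 10.528% = 25.9152%.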